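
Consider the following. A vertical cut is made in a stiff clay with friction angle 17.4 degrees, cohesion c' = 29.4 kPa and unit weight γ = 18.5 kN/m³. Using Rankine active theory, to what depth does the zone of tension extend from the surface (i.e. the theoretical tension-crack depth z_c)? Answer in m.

K_a = tan²(45° − 17.4°/2) = 0.5396; √K_a = 0.7346.
The active pressure is zero where K_a γ z = 2c√K_a, so z_c = 2c/(γ√K_a) = 2×29.4/(18.5×0.7346) = 4.327 m.

4.33 m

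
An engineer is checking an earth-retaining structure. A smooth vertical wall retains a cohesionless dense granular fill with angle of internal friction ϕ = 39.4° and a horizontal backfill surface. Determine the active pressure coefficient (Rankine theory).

K_a = tan²(45° − φ/2) = tan²(25.30°) = 0.2234.

0.223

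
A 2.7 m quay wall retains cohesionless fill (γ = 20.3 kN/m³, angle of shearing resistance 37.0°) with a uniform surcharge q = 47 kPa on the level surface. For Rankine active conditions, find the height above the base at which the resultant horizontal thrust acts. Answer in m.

1.18 m

K_a = 0.2486.
Triangular part P₁ = ½K_aγH² = 18.39 at H/3 = 0.9000 m; rectangular part P₂ = K_a q H = 31.55 at H/2 = 1.350 m.
ȳ = (P₁·0.9000 + P₂·1.350)/(P₁+P₂) = 1.184 m.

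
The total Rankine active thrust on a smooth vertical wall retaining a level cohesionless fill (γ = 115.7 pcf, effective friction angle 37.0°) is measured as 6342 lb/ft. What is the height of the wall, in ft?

K_a = 0.2486. P_a = ½ K_a γ H² ⇒ H = √(2P_a/(K_a γ)).
H = √(2×6342/(0.2486×115.7)) = 21.00 ft.

21.0 ft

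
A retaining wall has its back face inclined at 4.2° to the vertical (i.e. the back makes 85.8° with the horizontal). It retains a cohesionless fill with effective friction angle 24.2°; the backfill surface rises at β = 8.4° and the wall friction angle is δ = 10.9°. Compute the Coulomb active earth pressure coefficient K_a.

K_a = sin²(α+φ) / [sin²α · sin(α−δ) · (1 + √{sin(φ+δ)sin(φ−β) / (sin(α−δ)sin(α+β))})²].
With α = 85.8°, φ = 24.2°, δ = 10.9°, β = 8.4°: K_a = 0.4670.

0.467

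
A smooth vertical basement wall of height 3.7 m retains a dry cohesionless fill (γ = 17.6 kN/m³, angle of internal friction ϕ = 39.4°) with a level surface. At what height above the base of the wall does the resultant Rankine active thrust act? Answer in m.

1.23 m

K_a = 0.2234.
The pressure distribution is triangular, so the resultant acts at H/3 above the base = 3.7/3 = 1.233 m.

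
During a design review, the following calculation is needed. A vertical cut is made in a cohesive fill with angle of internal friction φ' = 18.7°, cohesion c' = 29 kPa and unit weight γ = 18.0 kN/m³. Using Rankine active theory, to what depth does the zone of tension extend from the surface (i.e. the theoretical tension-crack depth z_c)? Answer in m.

4.49 m

K_a = tan²(45° − 18.7°/2) = 0.5144; √K_a = 0.7173.
The active pressure is zero where K_a γ z = 2c√K_a, so z_c = 2c/(γ√K_a) = 2×29/(18.0×0.7173) = 4.492 m.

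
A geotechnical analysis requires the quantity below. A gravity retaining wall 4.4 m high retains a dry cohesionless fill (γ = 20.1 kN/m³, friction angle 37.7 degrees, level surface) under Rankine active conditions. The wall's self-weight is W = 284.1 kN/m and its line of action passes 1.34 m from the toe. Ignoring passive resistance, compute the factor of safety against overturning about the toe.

K_a = tan²(45° − 37.7°/2) = 0.2411.
P_a = ½K_aγH² = 0.5×0.2411×20.1×4.4² = 46.90 kN/m, acting at H/3 = 1.467 m above the base.
Overturning moment M_o = P_a × H/3 = 46.90 × 1.467 = 68.79.
Resisting moment M_r = W × 1.34 = 284.1 × 1.34 = 380.7.
FS_overturning = M_r/M_o = 380.7/68.79 = 5.534.

5.53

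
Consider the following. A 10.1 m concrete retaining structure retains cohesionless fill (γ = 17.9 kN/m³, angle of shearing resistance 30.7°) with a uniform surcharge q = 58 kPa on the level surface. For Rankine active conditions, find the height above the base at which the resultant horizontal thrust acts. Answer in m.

K_a = 0.3240.
Triangular part P₁ = ½K_aγH² = 295.8 at H/3 = 3.367 m; rectangular part P₂ = K_a q H = 189.8 at H/2 = 5.050 m.
ȳ = (P₁·3.367 + P₂·5.050)/(P₁+P₂) = 4.025 m.

4.02 m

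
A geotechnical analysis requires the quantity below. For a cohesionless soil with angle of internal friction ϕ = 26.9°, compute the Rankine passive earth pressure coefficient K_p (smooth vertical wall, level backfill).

2.65

K_p = (1 + sin φ)/(1 − sin φ) = tan²(45° + 26.9°/2) = 2.653.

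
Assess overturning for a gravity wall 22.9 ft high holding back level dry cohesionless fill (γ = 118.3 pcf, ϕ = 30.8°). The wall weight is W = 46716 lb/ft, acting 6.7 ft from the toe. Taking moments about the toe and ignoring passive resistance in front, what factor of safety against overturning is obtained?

K_a = tan²(45° − 30.8°/2) = 0.3227.
P_a = ½K_aγH² = 0.5×0.3227×118.3×22.9² = 10010 lb/ft, acting at H/3 = 7.633 ft above the base.
Overturning moment M_o = P_a × H/3 = 10010 × 7.633 = 76410.
Resisting moment M_r = W × 6.7 = 46716 × 6.7 = 313000.
FS_overturning = M_r/M_o = 313000/76410 = 4.096.

4.10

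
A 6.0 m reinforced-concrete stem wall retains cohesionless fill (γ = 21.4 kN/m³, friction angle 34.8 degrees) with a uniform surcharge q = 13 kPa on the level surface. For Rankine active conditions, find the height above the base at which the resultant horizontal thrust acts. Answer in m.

K_a = 0.2733.
Triangular part P₁ = ½K_aγH² = 105.3 at H/3 = 2.000 m; rectangular part P₂ = K_a q H = 21.32 at H/2 = 3.000 m.
ȳ = (P₁·2.000 + P₂·3.000)/(P₁+P₂) = 2.168 m.

2.17 m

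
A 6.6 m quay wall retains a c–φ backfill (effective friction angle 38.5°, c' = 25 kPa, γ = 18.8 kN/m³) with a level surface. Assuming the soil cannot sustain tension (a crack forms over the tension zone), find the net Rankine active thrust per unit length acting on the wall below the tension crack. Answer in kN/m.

2.58 kN/m

K_a = 0.2327; √K_a = 0.4823.
Tension-crack depth z_c = 2c/(γ√K_a) = 2×25/(18.8×0.4823) = 5.514 m.
σ_a at base = K_a γ H − 2c√K_a = 0.2327×18.8×6.6 − 2×25×0.4823 = 4.751 kPa.
P_a = ½ × 4.751 × (H − z_c) = 0.5×4.751×1.086 = 2.580 kN/m.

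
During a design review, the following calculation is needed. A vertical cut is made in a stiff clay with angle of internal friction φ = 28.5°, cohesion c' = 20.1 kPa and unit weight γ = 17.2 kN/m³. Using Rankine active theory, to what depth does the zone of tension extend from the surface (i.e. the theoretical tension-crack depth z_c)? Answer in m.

K_a = tan²(45° − 28.5°/2) = 0.3540; √K_a = 0.5949.
The active pressure is zero where K_a γ z = 2c√K_a, so z_c = 2c/(γ√K_a) = 2×20.1/(17.2×0.5949) = 3.928 m.

3.93 m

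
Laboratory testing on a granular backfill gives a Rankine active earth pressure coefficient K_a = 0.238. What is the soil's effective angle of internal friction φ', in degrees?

K_a = tan²(45° − φ/2) ⇒ 45° − φ/2 = arctan(√0.238) = 26.01°.
φ = 2(45° − 26.01°) = 37.99°.

38.0°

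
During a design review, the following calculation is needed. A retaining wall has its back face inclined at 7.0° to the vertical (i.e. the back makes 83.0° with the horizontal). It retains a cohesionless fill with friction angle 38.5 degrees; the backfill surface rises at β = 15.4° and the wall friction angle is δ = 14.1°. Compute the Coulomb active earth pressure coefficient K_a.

K_a = sin²(α+φ) / [sin²α · sin(α−δ) · (1 + √{sin(φ+δ)sin(φ−β) / (sin(α−δ)sin(α+β))})²].
With α = 83.0°, φ = 38.5°, δ = 14.1°, β = 15.4°: K_a = 0.3164.

0.316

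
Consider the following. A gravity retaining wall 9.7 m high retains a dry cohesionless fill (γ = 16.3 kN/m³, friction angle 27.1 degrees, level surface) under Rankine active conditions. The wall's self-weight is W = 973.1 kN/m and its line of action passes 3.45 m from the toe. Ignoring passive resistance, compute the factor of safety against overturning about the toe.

3.62

K_a = tan²(45° − 27.1°/2) = 0.3741.
P_a = ½K_aγH² = 0.5×0.3741×16.3×9.7² = 286.8 kN/m, acting at H/3 = 3.233 m above the base.
Overturning moment M_o = P_a × H/3 = 286.8 × 3.233 = 927.4.
Resisting moment M_r = W × 3.45 = 973.1 × 3.45 = 3357.
FS_overturning = M_r/M_o = 3357/927.4 = 3.620.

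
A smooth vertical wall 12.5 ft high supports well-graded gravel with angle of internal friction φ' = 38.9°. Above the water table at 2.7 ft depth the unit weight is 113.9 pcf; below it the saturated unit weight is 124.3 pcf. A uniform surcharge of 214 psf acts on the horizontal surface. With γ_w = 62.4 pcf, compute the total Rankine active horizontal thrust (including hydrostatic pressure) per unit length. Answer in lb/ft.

5070 lb/ft

K_a = tan²(45° − φ/2) = 0.2285.
γ' = 124.3 − 62.4 = 61.90 pcf. h₂ = H − d_w = 9.8 ft.
σ'_h: at surface K_a·q = 48.91; at WT K_a(q+γd_w) = 119.2; at base K_a(q+γd_w+γ'h₂) = 257.8 psf.
P₁ = ½(48.91+119.2)×2.7 = 226.9; P₂ = ½(119.2+257.8)×9.8 = 1847; P_w = ½γ_w h₂² = 2996.
Total = 226.9+1847+2996 = 5071 lb/ft.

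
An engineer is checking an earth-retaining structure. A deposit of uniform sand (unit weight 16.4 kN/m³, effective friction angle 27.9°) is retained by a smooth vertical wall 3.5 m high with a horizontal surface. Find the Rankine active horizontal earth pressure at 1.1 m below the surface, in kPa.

6.54 kPa

K_a = (1 − sin φ)/(1 + sin φ) = 0.3625.
σ_h = K_a γ z = 0.3625 × 16.4 × 1.1 = 6.539 kPa.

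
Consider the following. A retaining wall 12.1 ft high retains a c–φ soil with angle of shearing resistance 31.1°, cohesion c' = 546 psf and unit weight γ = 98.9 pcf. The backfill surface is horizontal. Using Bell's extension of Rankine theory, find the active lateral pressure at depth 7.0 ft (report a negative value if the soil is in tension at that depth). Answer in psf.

-396 psf

K_a = (1 − sin φ)/(1 + sin φ) = 0.3188.
σ_a = K_a γ z − 2c√K_a = 0.3188×98.9×7.0 − 2×546×0.5646 = -395.9 psf.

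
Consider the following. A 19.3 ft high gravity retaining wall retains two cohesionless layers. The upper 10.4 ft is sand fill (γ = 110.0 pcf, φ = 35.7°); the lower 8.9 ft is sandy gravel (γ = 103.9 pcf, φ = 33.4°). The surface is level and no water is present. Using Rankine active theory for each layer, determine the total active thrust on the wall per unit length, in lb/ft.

5710 lb/ft

K_a1 = tan²(45°−35.7°/2) = 0.2630; K_a2 = tan²(45°−33.4°/2) = 0.2899.
Layer 1: σ at base = K_a1 γ₁ h₁ = 300.9 psf; P₁ = ½×300.9×10.4 = 1564.
Layer 2: σ_v at top = γ₁h₁ = 1144; σ_h top = K_a2×1144 = 331.7; σ_h base = K_a2×(1144+103.9×8.9) = 599.8.
P₂ = ½(331.7+599.8)×8.9 = 4145. Total P_a = 1564+4145 = 5709 lb/ft.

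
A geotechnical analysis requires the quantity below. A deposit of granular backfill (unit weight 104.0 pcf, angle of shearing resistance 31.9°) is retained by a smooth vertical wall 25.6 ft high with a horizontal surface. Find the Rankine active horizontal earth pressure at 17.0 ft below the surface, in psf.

K_a = (1 − sin φ)/(1 + sin φ) = 0.3085.
σ_h = K_a γ z = 0.3085 × 104.0 × 17.0 = 545.5 psf.

545 psf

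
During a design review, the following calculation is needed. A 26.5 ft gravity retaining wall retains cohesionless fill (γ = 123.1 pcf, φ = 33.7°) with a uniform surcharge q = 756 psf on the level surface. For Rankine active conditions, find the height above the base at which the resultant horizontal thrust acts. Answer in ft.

10.2 ft

K_a = 0.2863.
Triangular part P₁ = ½K_aγH² = 12370 at H/3 = 8.833 ft; rectangular part P₂ = K_a q H = 5736 at H/2 = 13.25 ft.
ȳ = (P₁·8.833 + P₂·13.25)/(P₁+P₂) = 10.23 ft.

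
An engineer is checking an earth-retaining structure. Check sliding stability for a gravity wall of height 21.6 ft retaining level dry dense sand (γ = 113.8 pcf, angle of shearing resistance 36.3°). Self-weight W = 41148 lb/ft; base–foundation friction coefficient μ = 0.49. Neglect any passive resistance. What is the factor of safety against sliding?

K_a = tan²(45° − 36.3°/2) = 0.2563.
P_a = ½K_aγH² = 0.5×0.2563×113.8×21.6² = 6803 lb/ft, acting at H/3 = 7.200 ft above the base.
FS_sliding = μW / P_a = 0.49×41148 / 6803 = 2.964.

2.96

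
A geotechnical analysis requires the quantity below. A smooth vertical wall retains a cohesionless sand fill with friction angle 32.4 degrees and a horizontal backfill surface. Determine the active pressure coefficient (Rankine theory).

0.302

K_a = (1 − sin φ)/(1 + sin φ) = (1 − sin 32.4°)/(1 + sin 32.4°) = 0.3022.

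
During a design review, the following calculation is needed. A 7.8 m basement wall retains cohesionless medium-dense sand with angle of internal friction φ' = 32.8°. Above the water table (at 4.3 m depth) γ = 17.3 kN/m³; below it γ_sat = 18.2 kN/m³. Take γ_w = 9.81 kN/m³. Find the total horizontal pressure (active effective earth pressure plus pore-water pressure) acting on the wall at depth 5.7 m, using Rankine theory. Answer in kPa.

K_a = (1 − sin φ)/(1 + sin φ) = 0.2973.
γ' = 18.2 − 9.81 = 8.390 kN/m³.
Effective vertical stress at 5.7 m: σ'_v = 17.3×4.3 + 8.390×1.40 = 86.14 kPa.
σ'_h = K_a σ'_v = 0.2973 × 86.14 = 25.60 kPa; u = γ_w × 1.40 = 13.73 kPa.
Total σ_h = 25.60 + 13.73 = 39.34 kPa.

39.3 kPa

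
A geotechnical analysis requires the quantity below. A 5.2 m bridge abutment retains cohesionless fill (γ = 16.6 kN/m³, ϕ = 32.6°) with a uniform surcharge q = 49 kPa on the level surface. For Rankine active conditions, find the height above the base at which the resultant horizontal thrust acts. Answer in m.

K_a = 0.2997.
Triangular part P₁ = ½K_aγH² = 67.27 at H/3 = 1.733 m; rectangular part P₂ = K_a q H = 76.37 at H/2 = 2.600 m.
ȳ = (P₁·1.733 + P₂·2.600)/(P₁+P₂) = 2.194 m.

2.19 m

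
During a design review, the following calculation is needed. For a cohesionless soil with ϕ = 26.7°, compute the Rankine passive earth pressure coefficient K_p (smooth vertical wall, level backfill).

2.63

K_p = (1 + sin φ)/(1 − sin φ) = tan²(45° + 26.7°/2) = 2.632.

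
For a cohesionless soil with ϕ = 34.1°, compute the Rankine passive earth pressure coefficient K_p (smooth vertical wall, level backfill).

K_p = (1 + sin φ)/(1 − sin φ) = tan²(45° + 34.1°/2) = 3.552.

3.55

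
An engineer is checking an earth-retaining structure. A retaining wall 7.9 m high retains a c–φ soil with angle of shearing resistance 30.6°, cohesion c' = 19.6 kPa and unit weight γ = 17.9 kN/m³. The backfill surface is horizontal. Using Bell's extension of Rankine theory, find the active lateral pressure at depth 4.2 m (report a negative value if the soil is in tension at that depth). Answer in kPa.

K_a = (1 − sin φ)/(1 + sin φ) = 0.3253.
σ_a = K_a γ z − 2c√K_a = 0.3253×17.9×4.2 − 2×19.6×0.5704 = 2.100 kPa.

2.10 kPa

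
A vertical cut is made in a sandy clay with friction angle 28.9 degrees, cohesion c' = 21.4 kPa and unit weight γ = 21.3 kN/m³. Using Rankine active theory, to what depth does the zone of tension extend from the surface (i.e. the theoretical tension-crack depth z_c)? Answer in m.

3.40 m

K_a = tan²(45° − 28.9°/2) = 0.3484; √K_a = 0.5902.
The active pressure is zero where K_a γ z = 2c√K_a, so z_c = 2c/(γ√K_a) = 2×21.4/(21.3×0.5902) = 3.404 m.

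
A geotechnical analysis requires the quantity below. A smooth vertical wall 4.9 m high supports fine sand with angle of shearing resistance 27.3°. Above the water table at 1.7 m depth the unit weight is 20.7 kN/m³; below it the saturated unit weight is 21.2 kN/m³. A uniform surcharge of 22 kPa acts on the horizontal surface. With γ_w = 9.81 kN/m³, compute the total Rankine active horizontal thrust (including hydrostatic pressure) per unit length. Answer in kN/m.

165 kN/m

K_a = tan²(45° − φ/2) = 0.3711.
γ' = 21.2 − 9.81 = 11.39 kN/m³. h₂ = H − d_w = 3.2 m.
σ'_h: at surface K_a·q = 8.165; at WT K_a(q+γd_w) = 21.22; at base K_a(q+γd_w+γ'h₂) = 34.75 kPa.
P₁ = ½(8.165+21.22)×1.7 = 24.98; P₂ = ½(21.22+34.75)×3.2 = 89.56; P_w = ½γ_w h₂² = 50.23.
Total = 24.98+89.56+50.23 = 164.8 kN/m.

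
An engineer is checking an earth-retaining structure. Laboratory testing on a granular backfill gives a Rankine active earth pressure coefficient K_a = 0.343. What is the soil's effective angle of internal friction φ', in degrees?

29.3°

K_a = tan²(45° − φ/2) ⇒ 45° − φ/2 = arctan(√0.343) = 30.36°.
φ = 2(45° − 30.36°) = 29.29°.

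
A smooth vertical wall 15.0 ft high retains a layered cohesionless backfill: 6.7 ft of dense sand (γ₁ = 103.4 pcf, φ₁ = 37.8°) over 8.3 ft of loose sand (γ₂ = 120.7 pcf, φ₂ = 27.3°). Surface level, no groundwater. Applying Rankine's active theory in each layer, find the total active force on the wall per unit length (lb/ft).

4230 lb/ft

K_a1 = tan²(45°−37.8°/2) = 0.2400; K_a2 = tan²(45°−27.3°/2) = 0.3711.
Layer 1: σ at base = K_a1 γ₁ h₁ = 166.3 psf; P₁ = ½×166.3×6.7 = 557.0.
Layer 2: σ_v at top = γ₁h₁ = 692.8; σ_h top = K_a2×692.8 = 257.1; σ_h base = K_a2×(692.8+120.7×8.3) = 628.9.
P₂ = ½(257.1+628.9)×8.3 = 3677. Total P_a = 557.0+3677 = 4234 lb/ft.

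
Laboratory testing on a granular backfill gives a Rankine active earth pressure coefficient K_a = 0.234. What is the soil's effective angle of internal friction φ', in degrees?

38.4°

K_a = tan²(45° − φ/2) ⇒ 45° − φ/2 = arctan(√0.234) = 25.81°.
φ = 2(45° − 25.81°) = 38.37°.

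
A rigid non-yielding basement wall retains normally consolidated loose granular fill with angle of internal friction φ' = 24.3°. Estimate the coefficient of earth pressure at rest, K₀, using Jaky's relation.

K₀ = 1 − sin φ' = 1 − sin 24.3° = 0.5885.

0.588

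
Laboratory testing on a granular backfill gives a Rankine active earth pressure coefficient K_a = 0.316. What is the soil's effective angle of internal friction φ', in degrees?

31.3°

K_a = tan²(45° − φ/2) ⇒ 45° − φ/2 = arctan(√0.316) = 29.34°.
φ = 2(45° − 29.34°) = 31.32°.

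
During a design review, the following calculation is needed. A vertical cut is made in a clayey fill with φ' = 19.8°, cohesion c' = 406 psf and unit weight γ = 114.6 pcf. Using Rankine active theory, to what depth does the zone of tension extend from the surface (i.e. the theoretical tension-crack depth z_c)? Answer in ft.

K_a = tan²(45° − 19.8°/2) = 0.4939; √K_a = 0.7028.
The active pressure is zero where K_a γ z = 2c√K_a, so z_c = 2c/(γ√K_a) = 2×406/(114.6×0.7028) = 10.08 ft.

10.1 ft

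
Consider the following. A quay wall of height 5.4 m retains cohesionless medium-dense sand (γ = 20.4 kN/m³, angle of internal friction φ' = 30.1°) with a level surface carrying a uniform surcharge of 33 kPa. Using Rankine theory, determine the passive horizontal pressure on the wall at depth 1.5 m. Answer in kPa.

K_p = (1 + sin φ)/(1 − sin φ) = 3.012.
σ_v = γz + q = 20.4 × 1.5 + 33 = 63.60 kPa.
σ_h = K_p σ_v = 3.012 × 63.60 = 191.6 kPa.

192 kPa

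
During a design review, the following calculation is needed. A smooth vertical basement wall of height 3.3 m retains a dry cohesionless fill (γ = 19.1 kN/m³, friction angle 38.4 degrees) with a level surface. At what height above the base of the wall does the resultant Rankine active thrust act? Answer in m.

K_a = 0.2337.
The pressure distribution is triangular, so the resultant acts at H/3 above the base = 3.3/3 = 1.100 m.

1.10 m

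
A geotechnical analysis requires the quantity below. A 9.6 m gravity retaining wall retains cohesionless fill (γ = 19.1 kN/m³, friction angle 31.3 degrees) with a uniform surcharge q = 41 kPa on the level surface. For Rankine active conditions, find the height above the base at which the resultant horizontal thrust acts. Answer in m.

3.69 m

K_a = 0.3162.
Triangular part P₁ = ½K_aγH² = 278.3 at H/3 = 3.200 m; rectangular part P₂ = K_a q H = 124.5 at H/2 = 4.800 m.
ȳ = (P₁·3.200 + P₂·4.800)/(P₁+P₂) = 3.694 m.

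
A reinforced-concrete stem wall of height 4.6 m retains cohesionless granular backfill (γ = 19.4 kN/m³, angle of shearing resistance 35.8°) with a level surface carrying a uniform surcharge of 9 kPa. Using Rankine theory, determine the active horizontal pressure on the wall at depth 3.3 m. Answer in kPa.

K_a = (1 − sin φ)/(1 + sin φ) = 0.2619.
σ_v = γz + q = 19.4 × 3.3 + 9 = 73.02 kPa.
σ_h = K_a σ_v = 0.2619 × 73.02 = 19.12 kPa.

19.1 kPa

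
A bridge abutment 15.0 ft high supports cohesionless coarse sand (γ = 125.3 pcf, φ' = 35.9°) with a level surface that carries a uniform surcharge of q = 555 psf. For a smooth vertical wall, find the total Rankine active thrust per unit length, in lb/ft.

K_a = tan²(45° − φ/2) = 0.2607.
Soil triangle: ½ K_a γ H² = 0.5×0.2607×125.3×15.0² = 3675 lb/ft.
Surcharge rectangle: K_a q H = 0.2607×555×15.0 = 2171 lb/ft.
Total = 3675 + 2171 = 5846 lb/ft.

5850 lb/ft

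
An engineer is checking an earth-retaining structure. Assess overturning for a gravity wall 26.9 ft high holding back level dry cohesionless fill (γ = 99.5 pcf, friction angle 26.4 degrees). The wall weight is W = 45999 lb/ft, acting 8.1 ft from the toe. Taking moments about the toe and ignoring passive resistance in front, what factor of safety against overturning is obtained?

K_a = tan²(45° − 26.4°/2) = 0.3844.
P_a = ½K_aγH² = 0.5×0.3844×99.5×26.9² = 13840 lb/ft, acting at H/3 = 8.967 ft above the base.
Overturning moment M_o = P_a × H/3 = 13840 × 8.967 = 124100.
Resisting moment M_r = W × 8.1 = 45999 × 8.1 = 372600.
FS_overturning = M_r/M_o = 372600/124100 = 3.003.

3.00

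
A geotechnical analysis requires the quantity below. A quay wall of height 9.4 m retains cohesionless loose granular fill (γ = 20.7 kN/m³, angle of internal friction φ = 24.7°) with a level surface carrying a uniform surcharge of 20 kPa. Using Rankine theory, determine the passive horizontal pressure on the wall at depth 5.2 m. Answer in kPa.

311 kPa

K_p = (1 + sin φ)/(1 − sin φ) = 2.436.
σ_v = γz + q = 20.7 × 5.2 + 20 = 127.6 kPa.
σ_h = K_p σ_v = 2.436 × 127.6 = 310.9 kPa.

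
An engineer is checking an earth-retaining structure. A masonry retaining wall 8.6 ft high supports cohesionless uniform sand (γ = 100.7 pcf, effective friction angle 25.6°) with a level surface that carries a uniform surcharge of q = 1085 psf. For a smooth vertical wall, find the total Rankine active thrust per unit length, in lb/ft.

K_a = tan²(45° − φ/2) = 0.3966.
Soil triangle: ½ K_a γ H² = 0.5×0.3966×100.7×8.6² = 1477 lb/ft.
Surcharge rectangle: K_a q H = 0.3966×1085×8.6 = 3700 lb/ft.
Total = 1477 + 3700 = 5177 lb/ft.

5180 lb/ft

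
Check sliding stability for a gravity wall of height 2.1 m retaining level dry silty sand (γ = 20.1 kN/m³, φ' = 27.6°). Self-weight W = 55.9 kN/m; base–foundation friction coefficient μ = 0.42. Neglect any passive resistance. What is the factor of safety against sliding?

1.44

K_a = tan²(45° − 27.6°/2) = 0.3668.
P_a = ½K_aγH² = 0.5×0.3668×20.1×2.1² = 16.26 kN/m, acting at H/3 = 0.7000 m above the base.
FS_sliding = μW / P_a = 0.42×55.9 / 16.26 = 1.444.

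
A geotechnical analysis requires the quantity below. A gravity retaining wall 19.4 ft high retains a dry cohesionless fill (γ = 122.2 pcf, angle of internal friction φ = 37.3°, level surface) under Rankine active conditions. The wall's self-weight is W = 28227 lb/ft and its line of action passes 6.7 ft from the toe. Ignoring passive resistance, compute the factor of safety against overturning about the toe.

5.18

K_a = tan²(45° − 37.3°/2) = 0.2453.
P_a = ½K_aγH² = 0.5×0.2453×122.2×19.4² = 5642 lb/ft, acting at H/3 = 6.467 ft above the base.
Overturning moment M_o = P_a × H/3 = 5642 × 6.467 = 36480.
Resisting moment M_r = W × 6.7 = 28227 × 6.7 = 189100.
FS_overturning = M_r/M_o = 189100/36480 = 5.184.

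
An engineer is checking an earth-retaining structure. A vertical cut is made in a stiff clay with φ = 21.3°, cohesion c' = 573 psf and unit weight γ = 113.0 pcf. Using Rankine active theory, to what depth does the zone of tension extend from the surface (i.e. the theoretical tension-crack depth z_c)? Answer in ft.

14.8 ft

K_a = tan²(45° − 21.3°/2) = 0.4671; √K_a = 0.6834.
The active pressure is zero where K_a γ z = 2c√K_a, so z_c = 2c/(γ√K_a) = 2×573/(113.0×0.6834) = 14.84 ft.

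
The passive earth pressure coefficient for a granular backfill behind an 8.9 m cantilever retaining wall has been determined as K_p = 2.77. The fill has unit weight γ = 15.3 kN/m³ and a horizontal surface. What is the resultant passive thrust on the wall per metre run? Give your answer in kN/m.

1680 kN/m

P = ½ K_p γ H² = 0.5 × 2.77 × 15.3 × 8.9² = 1678 kN/m.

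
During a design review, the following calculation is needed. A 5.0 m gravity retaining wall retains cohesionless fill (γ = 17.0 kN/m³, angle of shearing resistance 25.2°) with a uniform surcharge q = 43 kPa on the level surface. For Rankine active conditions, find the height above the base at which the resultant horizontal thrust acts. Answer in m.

2.09 m

K_a = 0.4027.
Triangular part P₁ = ½K_aγH² = 85.58 at H/3 = 1.667 m; rectangular part P₂ = K_a q H = 86.59 at H/2 = 2.500 m.
ȳ = (P₁·1.667 + P₂·2.500)/(P₁+P₂) = 2.086 m.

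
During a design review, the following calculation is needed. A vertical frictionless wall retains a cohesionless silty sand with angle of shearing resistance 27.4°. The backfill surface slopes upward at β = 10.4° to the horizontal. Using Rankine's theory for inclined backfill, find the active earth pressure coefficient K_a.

K_a = cos β · (cos β − √(cos²β − cos²φ)) / (cos β + √(cos²β − cos²φ)).
cos β = 0.9836, cos φ = 0.8878, √(cos²β − cos²φ) = 0.4233.
K_a = 0.9836 × (0.9836 − 0.4233)/(0.9836 + 0.4233) = 0.3917.

0.392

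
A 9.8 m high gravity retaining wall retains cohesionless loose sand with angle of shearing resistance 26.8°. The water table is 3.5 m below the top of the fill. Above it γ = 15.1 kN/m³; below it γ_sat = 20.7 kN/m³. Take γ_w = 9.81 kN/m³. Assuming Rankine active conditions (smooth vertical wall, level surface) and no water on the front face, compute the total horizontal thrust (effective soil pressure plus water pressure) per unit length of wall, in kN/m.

K_a = tan²(45° − φ/2) = 0.3785.
γ' = 20.7 − 9.81 = 10.89 kN/m³. Depth below WT = 6.3 m.
σ'_h at WT = K_a γ d_w = 20.00 kPa; at base = 20.00 + K_a γ' × 6.3 = 45.97 kPa.
P₁ (0–3.5 m) = ½×20.00×3.5 = 35.00. P₂ (3.5–9.8 m) = ½(20.00+45.97)×6.3 = 207.8.
P_w = ½ γ_w h₂² = 0.5×9.81×6.3² = 194.7. Total = 35.00+207.8+194.7 = 437.5 kN/m.

437 kN/m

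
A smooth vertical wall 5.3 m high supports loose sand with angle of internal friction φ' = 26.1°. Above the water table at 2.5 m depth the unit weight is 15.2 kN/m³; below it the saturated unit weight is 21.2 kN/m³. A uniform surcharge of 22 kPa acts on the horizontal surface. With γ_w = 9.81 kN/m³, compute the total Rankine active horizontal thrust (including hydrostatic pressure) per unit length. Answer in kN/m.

K_a = tan²(45° − φ/2) = 0.3889.
γ' = 21.2 − 9.81 = 11.39 kN/m³. h₂ = H − d_w = 2.8 m.
σ'_h: at surface K_a·q = 8.557; at WT K_a(q+γd_w) = 23.34; at base K_a(q+γd_w+γ'h₂) = 35.74 kPa.
P₁ = ½(8.557+23.34)×2.5 = 39.87; P₂ = ½(23.34+35.74)×2.8 = 82.71; P_w = ½γ_w h₂² = 38.46.
Total = 39.87+82.71+38.46 = 161.0 kN/m.

161 kN/m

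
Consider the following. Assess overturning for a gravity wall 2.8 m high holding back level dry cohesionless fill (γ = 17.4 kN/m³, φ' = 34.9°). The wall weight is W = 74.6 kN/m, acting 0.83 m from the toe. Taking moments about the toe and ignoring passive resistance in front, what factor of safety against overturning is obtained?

K_a = tan²(45° − 34.9°/2) = 0.2721.
P_a = ½K_aγH² = 0.5×0.2721×17.4×2.8² = 18.56 kN/m, acting at H/3 = 0.9333 m above the base.
Overturning moment M_o = P_a × H/3 = 18.56 × 0.9333 = 17.33.
Resisting moment M_r = W × 0.83 = 74.6 × 0.83 = 61.92.
FS_overturning = M_r/M_o = 61.92/17.33 = 3.574.

3.57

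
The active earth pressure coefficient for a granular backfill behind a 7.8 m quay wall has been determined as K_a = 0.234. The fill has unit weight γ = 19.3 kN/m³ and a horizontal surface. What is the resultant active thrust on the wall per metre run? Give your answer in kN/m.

P = ½ K_a γ H² = 0.5 × 0.234 × 19.3 × 7.8² = 137.4 kN/m.

137 kN/m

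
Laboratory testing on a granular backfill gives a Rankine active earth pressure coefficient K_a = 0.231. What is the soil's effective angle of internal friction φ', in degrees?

K_a = tan²(45° − φ/2) ⇒ 45° − φ/2 = arctan(√0.231) = 25.67°.
φ = 2(45° − 25.67°) = 38.66°.

38.7°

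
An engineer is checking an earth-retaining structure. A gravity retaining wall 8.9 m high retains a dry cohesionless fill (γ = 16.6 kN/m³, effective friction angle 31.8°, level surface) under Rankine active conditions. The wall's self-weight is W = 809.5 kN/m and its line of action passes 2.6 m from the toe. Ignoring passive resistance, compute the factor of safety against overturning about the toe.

3.48

K_a = tan²(45° − 31.8°/2) = 0.3098.
P_a = ½K_aγH² = 0.5×0.3098×16.6×8.9² = 203.7 kN/m, acting at H/3 = 2.967 m above the base.
Overturning moment M_o = P_a × H/3 = 203.7 × 2.967 = 604.2.
Resisting moment M_r = W × 2.6 = 809.5 × 2.6 = 2105.
FS_overturning = M_r/M_o = 2105/604.2 = 3.483.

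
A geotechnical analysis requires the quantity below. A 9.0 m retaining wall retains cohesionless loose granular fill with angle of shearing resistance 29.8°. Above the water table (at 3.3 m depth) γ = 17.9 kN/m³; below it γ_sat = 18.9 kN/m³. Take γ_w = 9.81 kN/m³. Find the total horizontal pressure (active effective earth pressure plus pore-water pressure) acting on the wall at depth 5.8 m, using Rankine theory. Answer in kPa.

52.0 kPa

K_a = (1 − sin φ)/(1 + sin φ) = 0.3360.
γ' = 18.9 − 9.81 = 9.090 kN/m³.
Effective vertical stress at 5.8 m: σ'_v = 17.9×3.3 + 9.090×2.50 = 81.79 kPa.
σ'_h = K_a σ'_v = 0.3360 × 81.79 = 27.49 kPa; u = γ_w × 2.50 = 24.53 kPa.
Total σ_h = 27.49 + 24.53 = 52.01 kPa.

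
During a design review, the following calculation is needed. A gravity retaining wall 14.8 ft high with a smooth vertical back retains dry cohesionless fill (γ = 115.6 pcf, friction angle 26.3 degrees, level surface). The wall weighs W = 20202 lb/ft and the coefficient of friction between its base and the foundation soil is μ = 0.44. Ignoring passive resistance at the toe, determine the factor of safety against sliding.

1.82

K_a = tan²(45° − 26.3°/2) = 0.3859.
P_a = ½K_aγH² = 0.5×0.3859×115.6×14.8² = 4886 lb/ft, acting at H/3 = 4.933 ft above the base.
FS_sliding = μW / P_a = 0.44×20202 / 4886 = 1.819.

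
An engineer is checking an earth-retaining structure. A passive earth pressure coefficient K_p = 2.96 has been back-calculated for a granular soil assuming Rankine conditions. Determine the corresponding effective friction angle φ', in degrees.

29.7°

K_p = (1+sin φ)/(1−sin φ) ⇒ sin φ = (K_p − 1)/(K_p + 1) = 0.4949.
φ = arcsin(0.4949) = 29.67°.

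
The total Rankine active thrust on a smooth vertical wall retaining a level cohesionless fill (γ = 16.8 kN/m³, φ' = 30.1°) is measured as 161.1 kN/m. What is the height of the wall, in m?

7.60 m

K_a = 0.3320. P_a = ½ K_a γ H² ⇒ H = √(2P_a/(K_a γ)).
H = √(2×161.1/(0.3320×16.8)) = 7.601 m.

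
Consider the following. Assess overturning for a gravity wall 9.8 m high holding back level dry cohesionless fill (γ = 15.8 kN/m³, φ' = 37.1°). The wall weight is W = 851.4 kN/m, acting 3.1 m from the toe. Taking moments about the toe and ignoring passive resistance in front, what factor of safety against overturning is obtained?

4.30

K_a = tan²(45° − 37.1°/2) = 0.2475.
P_a = ½K_aγH² = 0.5×0.2475×15.8×9.8² = 187.8 kN/m, acting at H/3 = 3.267 m above the base.
Overturning moment M_o = P_a × H/3 = 187.8 × 3.267 = 613.4.
Resisting moment M_r = W × 3.1 = 851.4 × 3.1 = 2639.
FS_overturning = M_r/M_o = 2639/613.4 = 4.303.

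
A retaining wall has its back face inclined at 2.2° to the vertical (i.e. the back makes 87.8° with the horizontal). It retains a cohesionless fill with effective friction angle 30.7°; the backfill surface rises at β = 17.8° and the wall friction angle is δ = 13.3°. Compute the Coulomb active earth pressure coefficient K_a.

0.404

K_a = sin²(α+φ) / [sin²α · sin(α−δ) · (1 + √{sin(φ+δ)sin(φ−β) / (sin(α−δ)sin(α+β))})²].
With α = 87.8°, φ = 30.7°, δ = 13.3°, β = 17.8°: K_a = 0.4044.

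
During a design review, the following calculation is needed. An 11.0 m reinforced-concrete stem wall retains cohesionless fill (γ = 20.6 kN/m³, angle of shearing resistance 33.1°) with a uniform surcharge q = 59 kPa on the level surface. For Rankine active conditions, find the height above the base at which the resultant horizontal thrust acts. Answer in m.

K_a = 0.2936.
Triangular part P₁ = ½K_aγH² = 365.9 at H/3 = 3.667 m; rectangular part P₂ = K_a q H = 190.5 at H/2 = 5.500 m.
ȳ = (P₁·3.667 + P₂·5.500)/(P₁+P₂) = 4.294 m.

4.29 m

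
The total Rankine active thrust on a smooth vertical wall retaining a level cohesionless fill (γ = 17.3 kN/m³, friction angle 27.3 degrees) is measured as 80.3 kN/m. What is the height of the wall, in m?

5.00 m

K_a = 0.3711. P_a = ½ K_a γ H² ⇒ H = √(2P_a/(K_a γ)).
H = √(2×80.3/(0.3711×17.3)) = 5.001 m.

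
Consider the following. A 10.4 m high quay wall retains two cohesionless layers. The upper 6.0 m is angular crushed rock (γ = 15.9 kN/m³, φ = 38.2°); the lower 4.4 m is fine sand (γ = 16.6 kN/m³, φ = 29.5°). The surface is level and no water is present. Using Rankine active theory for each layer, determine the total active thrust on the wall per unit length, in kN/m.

265 kN/m

K_a1 = tan²(45°−38.2°/2) = 0.2358; K_a2 = tan²(45°−29.5°/2) = 0.3401.
Layer 1: σ at base = K_a1 γ₁ h₁ = 22.49 kPa; P₁ = ½×22.49×6.0 = 67.48.
Layer 2: σ_v at top = γ₁h₁ = 95.40; σ_h top = K_a2×95.40 = 32.45; σ_h base = K_a2×(95.40+16.6×4.4) = 57.29.
P₂ = ½(32.45+57.29)×4.4 = 197.4. Total P_a = 67.48+197.4 = 264.9 kN/m.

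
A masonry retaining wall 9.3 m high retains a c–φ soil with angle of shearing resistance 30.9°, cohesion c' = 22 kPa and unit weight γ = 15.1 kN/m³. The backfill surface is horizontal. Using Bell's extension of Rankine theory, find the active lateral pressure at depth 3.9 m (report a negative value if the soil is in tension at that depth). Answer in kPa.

K_a = (1 − sin φ)/(1 + sin φ) = 0.3214.
σ_a = K_a γ z − 2c√K_a = 0.3214×15.1×3.9 − 2×22×0.5669 = -6.017 kPa.

-6.02 kPa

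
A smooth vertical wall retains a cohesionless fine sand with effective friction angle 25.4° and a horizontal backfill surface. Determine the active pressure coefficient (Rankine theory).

0.400

K_a = tan²(45° − φ/2) = tan²(32.30°) = 0.3996.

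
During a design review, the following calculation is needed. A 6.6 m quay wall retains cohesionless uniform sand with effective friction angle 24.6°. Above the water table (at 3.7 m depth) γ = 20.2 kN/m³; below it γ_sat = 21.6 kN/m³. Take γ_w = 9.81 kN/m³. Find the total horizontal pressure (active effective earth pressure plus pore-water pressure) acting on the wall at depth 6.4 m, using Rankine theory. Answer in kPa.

K_a = (1 − sin φ)/(1 + sin φ) = 0.4121.
γ' = 21.6 − 9.81 = 11.79 kN/m³.
Effective vertical stress at 6.4 m: σ'_v = 20.2×3.7 + 11.79×2.70 = 106.6 kPa.
σ'_h = K_a σ'_v = 0.4121 × 106.6 = 43.92 kPa; u = γ_w × 2.70 = 26.49 kPa.
Total σ_h = 43.92 + 26.49 = 70.41 kPa.

70.4 kPa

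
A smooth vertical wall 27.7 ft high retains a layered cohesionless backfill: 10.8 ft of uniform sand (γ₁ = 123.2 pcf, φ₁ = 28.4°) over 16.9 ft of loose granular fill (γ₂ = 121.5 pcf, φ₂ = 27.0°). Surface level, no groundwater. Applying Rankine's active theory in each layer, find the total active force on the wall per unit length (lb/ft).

K_a1 = tan²(45°−28.4°/2) = 0.3554; K_a2 = tan²(45°−27.0°/2) = 0.3755.
Layer 1: σ at base = K_a1 γ₁ h₁ = 472.8 psf; P₁ = ½×472.8×10.8 = 2553.
Layer 2: σ_v at top = γ₁h₁ = 1331; σ_h top = K_a2×1331 = 499.7; σ_h base = K_a2×(1331+121.5×16.9) = 1271.
P₂ = ½(499.7+1271)×16.9 = 14960. Total P_a = 2553+14960 = 17510 lb/ft.

17500 lb/ft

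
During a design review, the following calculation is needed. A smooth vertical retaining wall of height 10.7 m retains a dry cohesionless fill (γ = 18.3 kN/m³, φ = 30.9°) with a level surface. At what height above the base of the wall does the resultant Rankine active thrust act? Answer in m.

3.57 m

K_a = 0.3214.
The pressure distribution is triangular, so the resultant acts at H/3 above the base = 10.7/3 = 3.567 m.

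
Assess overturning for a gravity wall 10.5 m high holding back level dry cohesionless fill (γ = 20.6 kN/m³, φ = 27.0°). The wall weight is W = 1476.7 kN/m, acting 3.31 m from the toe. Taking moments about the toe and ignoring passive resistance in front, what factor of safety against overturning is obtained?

3.27

K_a = tan²(45° − 27.0°/2) = 0.3755.
P_a = ½K_aγH² = 0.5×0.3755×20.6×10.5² = 426.4 kN/m, acting at H/3 = 3.500 m above the base.
Overturning moment M_o = P_a × H/3 = 426.4 × 3.500 = 1493.
Resisting moment M_r = W × 3.31 = 1476.7 × 3.31 = 4888.
FS_overturning = M_r/M_o = 4888/1493 = 3.275.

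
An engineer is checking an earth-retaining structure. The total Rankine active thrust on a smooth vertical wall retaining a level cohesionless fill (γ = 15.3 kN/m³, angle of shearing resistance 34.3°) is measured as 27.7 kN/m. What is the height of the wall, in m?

3.60 m

K_a = 0.2792. P_a = ½ K_a γ H² ⇒ H = √(2P_a/(K_a γ)).
H = √(2×27.7/(0.2792×15.3)) = 3.601 m.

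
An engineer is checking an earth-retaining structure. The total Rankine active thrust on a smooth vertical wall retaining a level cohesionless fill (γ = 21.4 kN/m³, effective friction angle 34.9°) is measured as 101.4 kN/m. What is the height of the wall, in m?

5.90 m

K_a = 0.2721. P_a = ½ K_a γ H² ⇒ H = √(2P_a/(K_a γ)).
H = √(2×101.4/(0.2721×21.4)) = 5.901 m.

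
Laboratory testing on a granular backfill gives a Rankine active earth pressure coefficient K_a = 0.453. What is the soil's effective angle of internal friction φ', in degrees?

K_a = tan²(45° − φ/2) ⇒ 45° − φ/2 = arctan(√0.453) = 33.94°.
φ = 2(45° − 33.94°) = 22.11°.

22.1°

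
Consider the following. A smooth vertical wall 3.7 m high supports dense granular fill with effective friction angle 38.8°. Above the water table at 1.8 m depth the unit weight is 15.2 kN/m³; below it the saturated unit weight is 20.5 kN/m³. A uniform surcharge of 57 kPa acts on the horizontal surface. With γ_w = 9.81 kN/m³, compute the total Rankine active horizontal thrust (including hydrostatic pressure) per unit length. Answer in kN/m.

88.1 kN/m

K_a = tan²(45° − φ/2) = 0.2296.
γ' = 20.5 − 9.81 = 10.69 kN/m³. h₂ = H − d_w = 1.9 m.
σ'_h: at surface K_a·q = 13.08; at WT K_a(q+γd_w) = 19.37; at base K_a(q+γd_w+γ'h₂) = 24.03 kPa.
P₁ = ½(13.08+19.37)×1.8 = 29.20; P₂ = ½(19.37+24.03)×1.9 = 41.22; P_w = ½γ_w h₂² = 17.71.
Total = 29.20+41.22+17.71 = 88.14 kN/m.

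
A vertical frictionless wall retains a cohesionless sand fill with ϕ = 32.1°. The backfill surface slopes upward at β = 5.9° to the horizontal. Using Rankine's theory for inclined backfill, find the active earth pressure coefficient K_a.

0.311

K_a = cos β · (cos β − √(cos²β − cos²φ)) / (cos β + √(cos²β − cos²φ)).
cos β = 0.9947, cos φ = 0.8471, √(cos²β − cos²φ) = 0.5214.
K_a = 0.9947 × (0.9947 − 0.5214)/(0.9947 + 0.5214) = 0.3106.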